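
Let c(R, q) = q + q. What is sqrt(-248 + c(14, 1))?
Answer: I*sqrt(246) ≈ 15.684*I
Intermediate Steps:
c(R, q) = 2*q
sqrt(-248 + c(14, 1)) = sqrt(-248 + 2*1) = sqrt(-248 + 2) = sqrt(-246) = I*sqrt(246)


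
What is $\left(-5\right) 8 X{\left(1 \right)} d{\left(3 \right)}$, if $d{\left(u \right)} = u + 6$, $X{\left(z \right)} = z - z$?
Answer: $0$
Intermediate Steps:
$X{\left(z \right)} = 0$
$d{\left(u \right)} = 6 + u$
$\left(-5\right) 8 X{\left(1 \right)} d{\left(3 \right)} = \left(-5\right) 8 \cdot 0 \left(6 + 3\right) = \left(-40\right) 0 \cdot 9 = 0 \cdot 9 = 0$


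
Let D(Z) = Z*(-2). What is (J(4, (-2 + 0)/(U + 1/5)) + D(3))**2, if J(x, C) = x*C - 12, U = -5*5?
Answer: 300304/961 ≈ 312.49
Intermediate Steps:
D(Z) = -2*Z
U = -25
J(x, C) = -12 + C*x (J(x, C) = C*x - 12 = -12 + C*x)
(J(4, (-2 + 0)/(U + 1/5)) + D(3))**2 = ((-12 + ((-2 + 0)/(-25 + 1/5))*4) - 2*3)**2 = ((-12 - 2/(-25 + 1/5)*4) - 6)**2 = ((-12 - 2/(-124/5)*4) - 6)**2 = ((-12 - 2*(-5/124)*4) - 6)**2 = ((-12 + (5/62)*4) - 6)**2 = ((-12 + 10/31) - 6)**2 = (-362/31 - 6)**2 = (-548/31)**2 = 300304/961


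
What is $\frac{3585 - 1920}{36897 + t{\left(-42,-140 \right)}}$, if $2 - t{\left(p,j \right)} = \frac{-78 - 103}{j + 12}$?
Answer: $\frac{71040}{1574297} \approx 0.045125$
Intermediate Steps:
$t{\left(p,j \right)} = 2 + \frac{181}{12 + j}$ ($t{\left(p,j \right)} = 2 - \frac{-78 - 103}{j + 12} = 2 - - \frac{181}{12 + j} = 2 + \frac{181}{12 + j}$)
$\frac{3585 - 1920}{36897 + t{\left(-42,-140 \right)}} = \frac{3585 - 1920}{36897 + \frac{205 + 2 \left(-140\right)}{12 - 140}} = \frac{1665}{36897 + \frac{205 - 280}{-128}} = \frac{1665}{36897 - - \frac{75}{128}} = \frac{1665}{36897 + \frac{75}{128}} = \frac{1665}{\frac{4722891}{128}} = 1665 \cdot \frac{128}{4722891} = \frac{71040}{1574297}$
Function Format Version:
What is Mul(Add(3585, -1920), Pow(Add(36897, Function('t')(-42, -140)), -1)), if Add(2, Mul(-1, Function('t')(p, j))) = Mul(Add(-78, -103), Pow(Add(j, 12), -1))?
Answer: Rational(71040, 1574297) ≈ 0.045125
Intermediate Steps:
Function('t')(p, j) = Add(2, Mul(181, Pow(Add(12, j), -1))) (Function('t')(p, j) = Add(2, Mul(-1, Mul(Add(-78, -103), Pow(Add(j, 12), -1)))) = Add(2, Mul(-1, Mul(-181, Pow(Add(12, j), -1)))) = Add(2, Mul(181, Pow(Add(12, j), -1))))
Mul(Add(3585, -1920), Pow(Add(36897, Function('t')(-42, -140)), -1)) = Mul(Add(3585, -1920), Pow(Add(36897, Mul(Pow(Add(12, -140), -1), Add(205, Mul(2, -140)))), -1)) = Mul(1665, Pow(Add(36897, Mul(Pow(-128, -1), Add(205, -280))), -1)) = Mul(1665, Pow(Add(36897, Mul(Rational(-1, 128), -75)), -1)) = Mul(1665, Pow(Add(36897, Rational(75, 128)), -1)) = Mul(1665, Pow(Rational(4722891, 128), -1)) = Mul(1665, Rational(128, 4722891)) = Rational(71040, 1574297)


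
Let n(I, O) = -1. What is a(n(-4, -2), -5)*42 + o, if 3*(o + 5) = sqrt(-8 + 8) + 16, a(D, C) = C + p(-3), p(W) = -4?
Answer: -1133/3 ≈ -377.67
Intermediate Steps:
a(D, C) = -4 + C (a(D, C) = C - 4 = -4 + C)
o = 1/3 (o = -5 + (sqrt(-8 + 8) + 16)/3 = -5 + (sqrt(0) + 16)/3 = -5 + (0 + 16)/3 = -5 + (1/3)*16 = -5 + 16/3 = 1/3 ≈ 0.33333)
a(n(-4, -2), -5)*42 + o = (-4 - 5)*42 + 1/3 = -9*42 + 1/3 = -378 + 1/3 = -1133/3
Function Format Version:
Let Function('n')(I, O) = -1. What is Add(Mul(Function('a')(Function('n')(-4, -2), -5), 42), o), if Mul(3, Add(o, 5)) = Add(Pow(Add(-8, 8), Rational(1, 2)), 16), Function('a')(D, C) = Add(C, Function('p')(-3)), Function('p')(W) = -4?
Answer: Rational(-1133, 3) ≈ -377.67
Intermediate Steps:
Function('a')(D, C) = Add(-4, C) (Function('a')(D, C) = Add(C, -4) = Add(-4, C))
o = Rational(1, 3) (o = Add(-5, Mul(Rational(1, 3), Add(Pow(Add(-8, 8), Rational(1, 2)), 16))) = Add(-5, Mul(Rational(1, 3), Add(Pow(0, Rational(1, 2)), 16))) = Add(-5, Mul(Rational(1, 3), Add(0, 16))) = Add(-5, Mul(Rational(1, 3), 16)) = Add(-5, Rational(16, 3)) = Rational(1, 3) ≈ 0.33333)
Add(Mul(Function('a')(Function('n')(-4, -2), -5), 42), o) = Add(Mul(Add(-4, -5), 42), Rational(1, 3)) = Add(Mul(-9, 42), Rational(1, 3)) = Add(-378, Rational(1, 3)) = Rational(-1133, 3)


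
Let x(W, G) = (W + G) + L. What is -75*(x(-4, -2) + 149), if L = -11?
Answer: -9900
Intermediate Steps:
x(W, G) = -11 + G + W (x(W, G) = (W + G) - 11 = (G + W) - 11 = -11 + G + W)
-75*(x(-4, -2) + 149) = -75*((-11 - 2 - 4) + 149) = -75*(-17 + 149) = -75*132 = -9900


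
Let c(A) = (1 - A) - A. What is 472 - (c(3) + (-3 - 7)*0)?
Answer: 477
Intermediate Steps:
c(A) = 1 - 2*A
472 - (c(3) + (-3 - 7)*0) = 472 - ((1 - 2*3) + (-3 - 7)*0) = 472 - ((1 - 6) - 10*0) = 472 - (-5 + 0) = 472 - 1*(-5) = 472 + 5 = 477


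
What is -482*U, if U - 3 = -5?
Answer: 964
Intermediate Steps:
U = -2 (U = 3 - 5 = -2)
-482*U = -482*(-2) = 964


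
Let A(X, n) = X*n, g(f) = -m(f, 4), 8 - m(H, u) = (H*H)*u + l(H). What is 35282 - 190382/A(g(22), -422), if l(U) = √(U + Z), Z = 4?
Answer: 13836286846782/392160169 - 95191*√26/784320338 ≈ 35282.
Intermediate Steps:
l(U) = √(4 + U) (l(U) = √(U + 4) = √(4 + U))
m(H, u) = 8 - √(4 + H) - u*H² (m(H, u) = 8 - ((H*H)*u + √(4 + H)) = 8 - (H²*u + √(4 + H)) = 8 - (u*H² + √(4 + H)) = 8 - (√(4 + H) + u*H²) = 8 + (-√(4 + H) - u*H²) = 8 - √(4 + H) - u*H²)
g(f) = -8 + √(4 + f) + 4*f² (g(f) = -(8 - √(4 + f) - 1*4*f²) = -(8 - √(4 + f) - 4*f²) = -8 + √(4 + f) + 4*f²)
35282 - 190382/A(g(22), -422) = 35282 - 190382*(-1/(422*(-8 + √(4 + 22) + 4*22²))) = 35282 - 190382*(-1/(422*(-8 + √26 + 4*484))) = 35282 - 190382*(-1/(422*(-8 + √26 + 1936))) = 35282 - 190382*(-1/(422*(1928 + √26))) = 35282 - 190382/(-813616 - 422*√26)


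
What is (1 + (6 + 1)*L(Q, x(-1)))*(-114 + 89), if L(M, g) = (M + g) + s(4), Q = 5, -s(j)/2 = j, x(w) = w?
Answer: 675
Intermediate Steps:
s(j) = -2*j
L(M, g) = -8 + M + g (L(M, g) = (M + g) - 2*4 = (M + g) - 8 = -8 + M + g)
(1 + (6 + 1)*L(Q, x(-1)))*(-114 + 89) = (1 + (6 + 1)*(-8 + 5 - 1))*(-114 + 89) = (1 + 7*(-4))*(-25) = (1 - 28)*(-25) = -27*(-25) = 675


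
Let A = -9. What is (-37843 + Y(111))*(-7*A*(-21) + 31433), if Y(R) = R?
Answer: -1136110520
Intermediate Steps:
(-37843 + Y(111))*(-7*A*(-21) + 31433) = (-37843 + 111)*(-7*(-9)*(-21) + 31433) = -37732*(63*(-21) + 31433) = -37732*(-1323 + 31433) = -37732*30110 = -1136110520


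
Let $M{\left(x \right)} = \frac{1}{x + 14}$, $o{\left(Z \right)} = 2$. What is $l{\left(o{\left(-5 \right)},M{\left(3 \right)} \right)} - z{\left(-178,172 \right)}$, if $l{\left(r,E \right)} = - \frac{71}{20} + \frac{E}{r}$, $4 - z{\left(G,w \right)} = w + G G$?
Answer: $\frac{10828483}{340} \approx 31848.0$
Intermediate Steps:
$z{\left(G,w \right)} = 4 - w - G^{2}$ ($z{\left(G,w \right)} = 4 - \left(w + G G\right) = 4 - \left(w + G^{2}\right) = 4 - w - G^{2}$)
$M{\left(x \right)} = \frac{1}{14 + x}$
$l{\left(r,E \right)} = - \frac{71}{20} + \frac{E}{r}$ ($l{\left(r,E \right)} = \left(-71\right) \frac{1}{20} + \frac{E}{r} = - \frac{71}{20} + \frac{E}{r}$)
$l{\left(o{\left(-5 \right)},M{\left(3 \right)} \right)} - z{\left(-178,172 \right)} = \left(- \frac{71}{20} + \frac{1}{\left(14 + 3\right) 2}\right) - \left(4 - 172 - \left(-178\right)^{2}\right) = \left(- \frac{71}{20} + \frac{1}{17} \cdot \frac{1}{2}\right) - \left(4 - 172 - 31684\right) = \left(- \frac{71}{20} + \frac{1}{34}\right) - -31852 = - \frac{1197}{340} + 31852 = \frac{10828483}{340}$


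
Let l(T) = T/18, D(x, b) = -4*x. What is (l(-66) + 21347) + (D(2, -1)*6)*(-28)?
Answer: 68062/3 ≈ 22687.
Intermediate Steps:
l(T) = T/18 (l(T) = T*(1/18) = T/18)
(l(-66) + 21347) + (D(2, -1)*6)*(-28) = ((1/18)*(-66) + 21347) + (-4*2*6)*(-28) = (-11/3 + 21347) - 8*6*(-28) = 64030/3 - 48*(-28) = 64030/3 + 1344 = 68062/3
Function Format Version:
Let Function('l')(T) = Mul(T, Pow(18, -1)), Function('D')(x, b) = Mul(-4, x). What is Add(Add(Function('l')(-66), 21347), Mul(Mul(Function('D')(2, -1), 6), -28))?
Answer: Rational(68062, 3) ≈ 22687.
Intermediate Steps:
Function('l')(T) = Mul(Rational(1, 18), T) (Function('l')(T) = Mul(T, Rational(1, 18)) = Mul(Rational(1, 18), T))
Add(Add(Function('l')(-66), 21347), Mul(Mul(Function('D')(2, -1), 6), -28)) = Add(Add(Mul(Rational(1, 18), -66), 21347), Mul(Mul(Mul(-4, 2), 6), -28)) = Add(Add(Rational(-11, 3), 21347), Mul(Mul(-8, 6), -28)) = Add(Rational(64030, 3), Mul(-48, -28)) = Add(Rational(64030, 3), 1344) = Rational(68062, 3)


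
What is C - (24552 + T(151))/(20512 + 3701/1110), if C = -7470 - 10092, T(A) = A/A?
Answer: -399949486632/22772021 ≈ -17563.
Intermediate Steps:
T(A) = 1
C = -17562
C - (24552 + T(151))/(20512 + 3701/1110) = -17562 - (24552 + 1)/(20512 + 3701/1110) = -17562 - 24553/(20512 + 3701*(1/1110)) = -17562 - 24553/(20512 + 3701/1110) = -17562 - 24553/22772021/1110 = -17562 - 24553*1110/22772021 = -17562 - 1*27253830/22772021 = -17562 - 27253830/22772021 = -399949486632/22772021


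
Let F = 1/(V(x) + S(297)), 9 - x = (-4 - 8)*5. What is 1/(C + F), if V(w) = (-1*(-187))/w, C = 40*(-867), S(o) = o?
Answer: -20680/717182331 ≈ -2.8835e-5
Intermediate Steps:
C = -34680
x = 69 (x = 9 - (-4 - 8)*5 = 9 - (-12)*5 = 9 - 1*(-60) = 9 + 60 = 69)
V(w) = 187/w
F = 69/20680 (F = 1/(187/69 + 297) = 1/(20680/69) = 69/20680 ≈ 0.0033366)
1/(C + F) = 1/(-34680 + 69/20680) = 1/(-717182331/20680) = -20680/717182331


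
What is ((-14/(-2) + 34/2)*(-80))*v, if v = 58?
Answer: -111360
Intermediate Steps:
((-14/(-2) + 34/2)*(-80))*v = ((-14/(-2) + 34/2)*(-80))*58 = ((-14*(-½) + 34*(½))*(-80))*58 = ((7 + 17)*(-80))*58 = (24*(-80))*58 = -1920*58 = -111360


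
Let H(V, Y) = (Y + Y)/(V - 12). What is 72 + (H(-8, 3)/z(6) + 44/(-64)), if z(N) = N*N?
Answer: 17113/240 ≈ 71.304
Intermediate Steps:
H(V, Y) = 2*Y/(-12 + V) (H(V, Y) = (2*Y)/(-12 + V) = 2*Y/(-12 + V))
z(N) = N²
72 + (H(-8, 3)/z(6) + 44/(-64)) = 72 + ((2*3/(-12 - 8))/(6²) + 44/(-64)) = 72 + ((2*3/(-20))/36 + 44*(-1/64)) = 72 + ((2*3*(-1/20))*(1/36) - 11/16) = 72 + (-3/10*1/36 - 11/16) = 72 + (-1/120 - 11/16) = 72 - 167/240 = 17113/240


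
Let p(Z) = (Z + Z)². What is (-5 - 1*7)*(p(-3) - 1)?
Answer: -420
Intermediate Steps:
p(Z) = 4*Z² (p(Z) = (2*Z)² = 4*Z²)
(-5 - 1*7)*(p(-3) - 1) = (-5 - 1*7)*(4*(-3)² - 1) = (-5 - 7)*(4*9 - 1) = -12*(36 - 1) = -12*35 = -420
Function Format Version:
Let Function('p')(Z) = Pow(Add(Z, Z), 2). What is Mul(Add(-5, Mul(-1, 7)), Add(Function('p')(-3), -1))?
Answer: -420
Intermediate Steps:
Function('p')(Z) = Mul(4, Pow(Z, 2)) (Function('p')(Z) = Pow(Mul(2, Z), 2) = Mul(4, Pow(Z, 2)))
Mul(Add(-5, Mul(-1, 7)), Add(Function('p')(-3), -1)) = Mul(Add(-5, Mul(-1, 7)), Add(Mul(4, Pow(-3, 2)), -1)) = Mul(Add(-5, -7), Add(Mul(4, 9), -1)) = Mul(-12, Add(36, -1)) = Mul(-12, 35) = -420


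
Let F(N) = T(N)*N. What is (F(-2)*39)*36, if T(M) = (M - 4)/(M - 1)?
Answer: -5616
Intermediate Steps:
T(M) = (-4 + M)/(-1 + M)
F(N) = N*(-4 + N)/(-1 + N) (F(N) = ((-4 + N)/(-1 + N))*N = N*(-4 + N)/(-1 + N))
(F(-2)*39)*36 = (-2*(-4 - 2)/(-1 - 2)*39)*36 = (-2*(-6)/(-3)*39)*36 = (-2*(-⅓)*(-6)*39)*36 = -4*39*36 = -156*36 = -5616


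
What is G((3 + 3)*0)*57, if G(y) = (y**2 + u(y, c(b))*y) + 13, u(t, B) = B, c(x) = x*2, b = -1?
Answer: 741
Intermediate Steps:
c(x) = 2*x
G(y) = 13 + y**2 - 2*y (G(y) = (y**2 + (2*(-1))*y) + 13 = (y**2 - 2*y) + 13 = 13 + y**2 - 2*y)
G((3 + 3)*0)*57 = (13 + ((3 + 3)*0)**2 - 2*(3 + 3)*0)*57 = (13 + (6*0)**2 - 12*0)*57 = (13 + 0**2 - 2*0)*57 = (13 + 0 + 0)*57 = 13*57 = 741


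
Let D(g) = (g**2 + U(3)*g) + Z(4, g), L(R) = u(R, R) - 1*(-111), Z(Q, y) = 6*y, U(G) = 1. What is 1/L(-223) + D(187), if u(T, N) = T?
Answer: 4063135/112 ≈ 36278.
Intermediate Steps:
L(R) = 111 + R (L(R) = R - 1*(-111) = R + 111 = 111 + R)
D(g) = g**2 + 7*g (D(g) = (g**2 + 1*g) + 6*g = (g**2 + g) + 6*g = (g + g**2) + 6*g = g**2 + 7*g)
1/L(-223) + D(187) = 1/(111 - 223) + 187*(7 + 187) = 1/(-112) + 187*194 = -1/112 + 36278 = 4063135/112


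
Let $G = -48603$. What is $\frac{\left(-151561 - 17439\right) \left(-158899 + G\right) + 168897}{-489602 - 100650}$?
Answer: $- \frac{35068006897}{590252} \approx -59412.0$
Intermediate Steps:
$\frac{\left(-151561 - 17439\right) \left(-158899 + G\right) + 168897}{-489602 - 100650} = \frac{\left(-151561 - 17439\right) \left(-158899 - 48603\right) + 168897}{-489602 - 100650} = \frac{\left(-169000\right) \left(-207502\right) + 168897}{-590252} = \left(35067838000 + 168897\right) \left(- \frac{1}{590252}\right) = 35068006897 \left(- \frac{1}{590252}\right) = - \frac{35068006897}{590252}$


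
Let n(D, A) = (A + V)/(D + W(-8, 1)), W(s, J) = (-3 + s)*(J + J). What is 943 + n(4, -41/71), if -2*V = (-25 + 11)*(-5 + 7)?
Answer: 1204201/1278 ≈ 942.25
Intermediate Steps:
W(s, J) = 2*J*(-3 + s) (W(s, J) = (-3 + s)*(2*J) = 2*J*(-3 + s))
V = 14 (V = -(-25 + 11)*(-5 + 7)/2 = -(-7)*2 = -1/2*(-28) = 14)
n(D, A) = (14 + A)/(-22 + D) (n(D, A) = (A + 14)/(D + 2*1*(-3 - 8)) = (14 + A)/(D + 2*1*(-11)) = (14 + A)/(D - 22) = (14 + A)/(-22 + D))
943 + n(4, -41/71) = 943 + (14 - 41/71)/(-22 + 4) = 943 + (14 - 41*1/71)/(-18) = 943 - (14 - 41/71)/18 = 943 - 1/18*953/71 = 943 - 953/1278 = 1204201/1278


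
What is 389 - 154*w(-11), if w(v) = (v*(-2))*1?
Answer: -2999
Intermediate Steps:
w(v) = -2*v (w(v) = -2*v*1 = -2*v)
389 - 154*w(-11) = 389 - (-308)*(-11) = 389 - 154*22 = 389 - 3388 = -2999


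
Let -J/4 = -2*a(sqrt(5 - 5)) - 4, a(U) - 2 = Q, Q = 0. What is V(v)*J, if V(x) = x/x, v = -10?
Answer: 32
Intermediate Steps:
a(U) = 2 (a(U) = 2 + 0 = 2)
V(x) = 1
J = 32 (J = -4*(-2*2 - 4) = -4*(-4 - 4) = -4*(-8) = 32)
V(v)*J = 1*32 = 32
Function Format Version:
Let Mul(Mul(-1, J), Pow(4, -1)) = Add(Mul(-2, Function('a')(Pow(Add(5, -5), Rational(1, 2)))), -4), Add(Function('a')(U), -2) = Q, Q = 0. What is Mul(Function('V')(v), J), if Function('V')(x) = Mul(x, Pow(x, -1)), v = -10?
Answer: 32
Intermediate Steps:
Function('a')(U) = 2 (Function('a')(U) = Add(2, 0) = 2)
Function('V')(x) = 1
J = 32 (J = Mul(-4, Add(Mul(-2, 2), -4)) = Mul(-4, Add(-4, -4)) = Mul(-4, -8) = 32)
Mul(Function('V')(v), J) = Mul(1, 32) = 32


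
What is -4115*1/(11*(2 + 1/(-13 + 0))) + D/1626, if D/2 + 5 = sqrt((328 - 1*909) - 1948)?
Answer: -8698562/44715 + I*sqrt(281)/271 ≈ -194.53 + 0.061856*I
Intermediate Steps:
D = -10 + 6*I*sqrt(281) (D = -10 + 2*sqrt((328 - 1*909) - 1948) = -10 + 2*sqrt((328 - 909) - 1948) = -10 + 2*sqrt(-581 - 1948) = -10 + 2*sqrt(-2529) = -10 + 2*(3*I*sqrt(281)) = -10 + 6*I*sqrt(281) ≈ -10.0 + 100.58*I)
-4115*1/(11*(2 + 1/(-13 + 0))) + D/1626 = -4115*1/(11*(2 + 1/(-13 + 0))) + (-10 + 6*I*sqrt(281))/1626 = -4115*1/(11*(2 + 1/(-13))) + (-10 + 6*I*sqrt(281))*(1/1626) = -4115*1/(11*(2 - 1/13)) + (-5/813 + I*sqrt(281)/271) = -4115/((25/13)*11) + (-5/813 + I*sqrt(281)/271) = -4115/275/13 + (-5/813 + I*sqrt(281)/271) = -4115*13/275 + (-5/813 + I*sqrt(281)/271) = -10699/55 + (-5/813 + I*sqrt(281)/271) = -8698562/44715 + I*sqrt(281)/271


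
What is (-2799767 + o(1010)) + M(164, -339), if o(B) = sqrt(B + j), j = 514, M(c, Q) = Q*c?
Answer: -2855363 + 2*sqrt(381) ≈ -2.8553e+6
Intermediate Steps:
o(B) = sqrt(514 + B) (o(B) = sqrt(B + 514) = sqrt(514 + B))
(-2799767 + o(1010)) + M(164, -339) = (-2799767 + sqrt(514 + 1010)) - 339*164 = (-2799767 + sqrt(1524)) - 55596 = (-2799767 + 2*sqrt(381)) - 55596 = -2855363 + 2*sqrt(381)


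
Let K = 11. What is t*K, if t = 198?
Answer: 2178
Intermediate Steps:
t*K = 198*11 = 2178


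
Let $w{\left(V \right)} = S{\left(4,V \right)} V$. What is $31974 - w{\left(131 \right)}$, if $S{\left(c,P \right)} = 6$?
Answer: $31188$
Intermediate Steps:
$w{\left(V \right)} = 6 V$
$31974 - w{\left(131 \right)} = 31974 - 6 \cdot 131 = 31974 - 786 = 31188$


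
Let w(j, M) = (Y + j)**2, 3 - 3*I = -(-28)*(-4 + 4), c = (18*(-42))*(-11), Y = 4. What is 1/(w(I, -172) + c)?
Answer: 1/8341 ≈ 0.00011989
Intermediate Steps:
c = 8316 (c = -756*(-11) = 8316)
I = 1 (I = 1 - (-14)*(-2*(-4 + 4))/3 = 1 - (-14)*(-2*0)/3 = 1 - (-14)*0/3 = 1 - 1/3*0 = 1 + 0 = 1)
w(j, M) = (4 + j)**2
1/(w(I, -172) + c) = 1/((4 + 1)**2 + 8316) = 1/(5**2 + 8316) = 1/(25 + 8316) = 1/8341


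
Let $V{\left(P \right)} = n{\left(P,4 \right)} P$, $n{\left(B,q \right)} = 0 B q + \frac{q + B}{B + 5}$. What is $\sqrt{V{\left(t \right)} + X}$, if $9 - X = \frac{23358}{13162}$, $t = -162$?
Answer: $\frac{i \sqrt{166329262635942}}{1033217} \approx 12.482 i$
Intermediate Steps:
$n{\left(B,q \right)} = \frac{B + q}{5 + B}$ ($n{\left(B,q \right)} = 0 q + \frac{B + q}{5 + B} = 0 + \frac{B + q}{5 + B} = \frac{B + q}{5 + B}$)
$X = \frac{47550}{6581}$ ($X = 9 - \frac{23358}{13162} = 9 - 23358 \cdot \frac{1}{13162} = 9 - \frac{11679}{6581} = \frac{47550}{6581} \approx 7.2253$)
$V{\left(P \right)} = \frac{P \left(4 + P\right)}{5 + P}$ ($V{\left(P \right)} = \frac{P + 4}{5 + P} P = \frac{4 + P}{5 + P} P = \frac{P \left(4 + P\right)}{5 + P}$)
$\sqrt{V{\left(t \right)} + X} = \sqrt{- \frac{162 \left(4 - 162\right)}{5 - 162} + \frac{47550}{6581}} = \sqrt{\left(-162\right) \frac{1}{-157} \left(-158\right) + \frac{47550}{6581}} = \sqrt{\left(-162\right) \left(- \frac{1}{157}\right) \left(-158\right) + \frac{47550}{6581}} = \sqrt{- \frac{25596}{157} + \frac{47550}{6581}} = \sqrt{- \frac{160981926}{1033217}} = \frac{i \sqrt{166329262635942}}{1033217}$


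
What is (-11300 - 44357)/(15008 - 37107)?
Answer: 7951/3157 ≈ 2.5185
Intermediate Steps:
(-11300 - 44357)/(15008 - 37107) = -55657/(-22099) = -55657*(-1/22099) = 7951/3157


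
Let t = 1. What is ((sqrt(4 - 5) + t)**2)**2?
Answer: -4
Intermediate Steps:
((sqrt(4 - 5) + t)**2)**2 = ((sqrt(4 - 5) + 1)**2)**2 = ((sqrt(-1) + 1)**2)**2 = ((I + 1)**2)**2 = ((1 + I)**2)**2 = (1 + I)**4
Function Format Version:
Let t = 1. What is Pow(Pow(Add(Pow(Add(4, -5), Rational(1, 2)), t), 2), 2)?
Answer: -4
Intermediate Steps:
Pow(Pow(Add(Pow(Add(4, -5), Rational(1, 2)), t), 2), 2) = Pow(Pow(Add(Pow(Add(4, -5), Rational(1, 2)), 1), 2), 2) = Pow(Pow(Add(Pow(-1, Rational(1, 2)), 1), 2), 2) = Pow(Pow(Add(I, 1), 2), 2) = Pow(Pow(Add(1, I), 2), 2) = Pow(Add(1, I), 4)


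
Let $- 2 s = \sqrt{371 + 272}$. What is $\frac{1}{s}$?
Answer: $- \frac{2 \sqrt{643}}{643} \approx -0.078872$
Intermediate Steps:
$s = - \frac{\sqrt{643}}{2}$ ($s = - \frac{\sqrt{371 + 272}}{2} = - \frac{\sqrt{643}}{2} \approx -12.679$)
$\frac{1}{s} = \frac{1}{\left(- \frac{1}{2}\right) \sqrt{643}} = - \frac{2 \sqrt{643}}{643}$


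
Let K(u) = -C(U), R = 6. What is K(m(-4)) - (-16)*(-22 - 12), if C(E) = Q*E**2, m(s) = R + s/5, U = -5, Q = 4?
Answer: -644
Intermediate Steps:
m(s) = 6 + s/5
C(E) = 4*E**2
K(u) = -100 (K(u) = -4*(-5)**2 = -4*25 = -1*100 = -100)
K(m(-4)) - (-16)*(-22 - 12) = -100 - (-16)*(-22 - 12) = -100 - (-16)*(-34) = -100 - 1*544 = -100 - 544 = -644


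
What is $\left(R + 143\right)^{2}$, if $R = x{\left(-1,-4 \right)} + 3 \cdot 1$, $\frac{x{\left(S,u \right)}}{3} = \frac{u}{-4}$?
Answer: $22201$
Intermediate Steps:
$x{\left(S,u \right)} = - \frac{3 u}{4}$ ($x{\left(S,u \right)} = 3 \frac{u}{-4} = 3 u \left(- \frac{1}{4}\right) = 3 \left(- \frac{u}{4}\right) = - \frac{3 u}{4}$)
$R = 6$ ($R = \left(- \frac{3}{4}\right) \left(-4\right) + 3 \cdot 1 = 3 + 3 = 6$)
$\left(R + 143\right)^{2} = \left(6 + 143\right)^{2} = 149^{2} = 22201$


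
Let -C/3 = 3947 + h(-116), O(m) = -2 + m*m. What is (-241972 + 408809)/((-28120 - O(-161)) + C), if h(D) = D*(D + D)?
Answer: -166837/146616 ≈ -1.1379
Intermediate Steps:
O(m) = -2 + m²
h(D) = 2*D² (h(D) = D*(2*D) = 2*D²)
C = -92577 (C = -3*(3947 + 2*(-116)²) = -3*(3947 + 2*13456) = -3*(3947 + 26912) = -3*30859 = -92577)
(-241972 + 408809)/((-28120 - O(-161)) + C) = (-241972 + 408809)/((-28120 - (-2 + (-161)²)) - 92577) = 166837/((-28120 - (-2 + 25921)) - 92577) = 166837/((-28120 - 1*25919) - 92577) = 166837/((-28120 - 25919) - 92577) = 166837/(-54039 - 92577) = 166837/(-146616) = 166837*(-1/146616) = -166837/146616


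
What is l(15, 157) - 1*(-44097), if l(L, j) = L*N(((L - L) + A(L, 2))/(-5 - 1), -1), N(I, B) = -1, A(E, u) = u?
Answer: 44082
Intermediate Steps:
l(L, j) = -L (l(L, j) = L*(-1) = -L)
l(15, 157) - 1*(-44097) = -1*15 - 1*(-44097) = -15 + 44097 = 44082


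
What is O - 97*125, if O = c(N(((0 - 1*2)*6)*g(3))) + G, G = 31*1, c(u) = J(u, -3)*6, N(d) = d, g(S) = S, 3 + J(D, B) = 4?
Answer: -12088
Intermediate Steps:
J(D, B) = 1 (J(D, B) = -3 + 4 = 1)
c(u) = 6 (c(u) = 1*6 = 6)
G = 31
O = 37 (O = 6 + 31 = 37)
O - 97*125 = 37 - 97*125 = 37 - 12125 = -12088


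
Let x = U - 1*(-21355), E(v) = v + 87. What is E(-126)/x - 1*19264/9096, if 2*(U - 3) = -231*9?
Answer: -97942582/46204269 ≈ -2.1198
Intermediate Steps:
U = -2073/2 (U = 3 + (-231*9)/2 = 3 + (½)*(-2079) = 3 - 2079/2 = -2073/2 ≈ -1036.5)
E(v) = 87 + v
x = 40637/2 (x = -2073/2 - 1*(-21355) = -2073/2 + 21355 = 40637/2 ≈ 20319.)
E(-126)/x - 1*19264/9096 = (87 - 126)/(40637/2) - 1*19264/9096 = -39*2/40637 - 19264*1/9096 = -78/40637 - 2408/1137 = -97942582/46204269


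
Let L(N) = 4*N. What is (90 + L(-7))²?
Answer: 3844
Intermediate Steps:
(90 + L(-7))² = (90 + 4*(-7))² = (90 - 28)² = 62² = 3844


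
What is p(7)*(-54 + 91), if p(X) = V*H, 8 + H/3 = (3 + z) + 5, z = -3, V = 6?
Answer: -1998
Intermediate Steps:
H = -9 (H = -24 + 3*((3 - 3) + 5) = -24 + 3*(0 + 5) = -24 + 3*5 = -24 + 15 = -9)
p(X) = -54 (p(X) = 6*(-9) = -54)
p(7)*(-54 + 91) = -54*(-54 + 91) = -54*37 = -1998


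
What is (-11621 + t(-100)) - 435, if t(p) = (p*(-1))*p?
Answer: -22056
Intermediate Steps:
t(p) = -p**2 (t(p) = (-p)*p = -p**2)
(-11621 + t(-100)) - 435 = (-11621 - 1*(-100)**2) - 435 = (-11621 - 1*10000) - 435 = (-11621 - 10000) - 435 = -21621 - 435 = -22056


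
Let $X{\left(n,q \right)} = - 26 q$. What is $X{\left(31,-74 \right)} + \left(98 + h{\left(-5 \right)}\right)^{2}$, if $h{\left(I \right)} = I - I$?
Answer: $11528$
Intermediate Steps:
$h{\left(I \right)} = 0$
$X{\left(31,-74 \right)} + \left(98 + h{\left(-5 \right)}\right)^{2} = \left(-26\right) \left(-74\right) + \left(98 + 0\right)^{2} = 1924 + 98^{2} = 1924 + 9604 = 11528$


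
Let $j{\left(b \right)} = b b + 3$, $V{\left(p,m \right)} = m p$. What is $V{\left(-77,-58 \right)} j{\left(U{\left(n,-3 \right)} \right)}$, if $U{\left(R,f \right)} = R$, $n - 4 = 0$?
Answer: $84854$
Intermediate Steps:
$n = 4$ ($n = 4 + 0 = 4$)
$j{\left(b \right)} = 3 + b^{2}$ ($j{\left(b \right)} = b^{2} + 3 = 3 + b^{2}$)
$V{\left(-77,-58 \right)} j{\left(U{\left(n,-3 \right)} \right)} = \left(-58\right) \left(-77\right) \left(3 + 4^{2}\right) = 4466 \left(3 + 16\right) = 4466 \cdot 19 = 84854$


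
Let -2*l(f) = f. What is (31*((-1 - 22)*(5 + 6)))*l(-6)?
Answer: -23529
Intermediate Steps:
l(f) = -f/2
(31*((-1 - 22)*(5 + 6)))*l(-6) = (31*((-1 - 22)*(5 + 6)))*(-½*(-6)) = (31*(-23*11))*3 = (31*(-253))*3 = -7843*3 = -23529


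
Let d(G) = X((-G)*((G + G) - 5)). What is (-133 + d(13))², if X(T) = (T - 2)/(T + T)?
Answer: 5233509649/298116 ≈ 17555.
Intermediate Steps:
X(T) = (-2 + T)/(2*T) (X(T) = (-2 + T)/((2*T)) = (-2 + T)*(1/(2*T)) = (-2 + T)/(2*T))
d(G) = -(-2 - G*(-5 + 2*G))/(2*G*(-5 + 2*G)) (d(G) = (-2 + (-G)*((G + G) - 5))/(2*(((-G)*((G + G) - 5)))) = (-2 + (-G)*(2*G - 5))/(2*(((-G)*(2*G - 5)))) = (-2 + (-G)*(-5 + 2*G))/(2*(((-G)*(-5 + 2*G)))) = (-2 - G*(-5 + 2*G))/(2*((-G*(-5 + 2*G)))) = (-1/(G*(-5 + 2*G)))*(-2 - G*(-5 + 2*G))/2 = -(-2 - G*(-5 + 2*G))/(2*G*(-5 + 2*G)))
(-133 + d(13))² = (-133 + (½)*(2 + 13*(-5 + 2*13))/(13*(-5 + 2*13)))² = (-133 + (½)*(1/13)*(2 + 13*(-5 + 26))/(-5 + 26))² = (-133 + (½)*(1/13)*(2 + 13*21)/21)² = (-133 + (½)*(1/13)*(1/21)*(2 + 273))² = (-133 + (½)*(1/13)*(1/21)*275)² = (-133 + 275/546)² = (-72343/546)² = 5233509649/298116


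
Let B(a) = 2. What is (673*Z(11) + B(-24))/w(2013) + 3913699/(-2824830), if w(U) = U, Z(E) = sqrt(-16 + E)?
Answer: -2624208809/1895460930 + 673*I*sqrt(5)/2013 ≈ -1.3845 + 0.74758*I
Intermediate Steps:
(673*Z(11) + B(-24))/w(2013) + 3913699/(-2824830) = (673*sqrt(-16 + 11) + 2)/2013 + 3913699/(-2824830) = (673*sqrt(-5) + 2)*(1/2013) + 3913699*(-1/2824830) = (673*(I*sqrt(5)) + 2)*(1/2013) - 3913699/2824830 = (673*I*sqrt(5) + 2)*(1/2013) - 3913699/2824830 = (2 + 673*I*sqrt(5))*(1/2013) - 3913699/2824830 = (2/2013 + 673*I*sqrt(5)/2013) - 3913699/2824830 = -2624208809/1895460930 + 673*I*sqrt(5)/2013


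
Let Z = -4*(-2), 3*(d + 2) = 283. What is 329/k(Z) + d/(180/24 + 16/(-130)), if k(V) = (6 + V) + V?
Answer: 1738753/63294 ≈ 27.471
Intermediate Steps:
d = 277/3 (d = -2 + (⅓)*283 = -2 + 283/3 = 277/3 ≈ 92.333)
Z = 8
k(V) = 6 + 2*V
329/k(Z) + d/(180/24 + 16/(-130)) = 329/(6 + 2*8) + 277/(3*(180/24 + 16/(-130))) = 329/(6 + 16) + 277/(3*(180*(1/24) + 16*(-1/130))) = 329/22 + 277/(3*(15/2 - 8/65)) = 329*(1/22) + 277/(3*(959/130)) = 329/22 + (277/3)*(130/959) = 329/22 + 36010/2877 = 1738753/63294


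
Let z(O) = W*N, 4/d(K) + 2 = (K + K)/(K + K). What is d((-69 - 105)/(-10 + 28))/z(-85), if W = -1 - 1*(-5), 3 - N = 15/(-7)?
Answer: -7/36 ≈ -0.19444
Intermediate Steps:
d(K) = -4 (d(K) = 4/(-2 + (K + K)/(K + K)) = 4/(-2 + (2*K)/((2*K))) = 4/(-2 + (2*K)*(1/(2*K))) = 4/(-2 + 1) = 4/(-1) = 4*(-1) = -4)
N = 36/7 (N = 3 - 15/(-7) = 3 - 15*(-1)/7 = 3 - 1*(-15/7) = 3 + 15/7 = 36/7 ≈ 5.1429)
W = 4 (W = -1 + 5 = 4)
z(O) = 144/7 (z(O) = 4*(36/7) = 144/7)
d((-69 - 105)/(-10 + 28))/z(-85) = -4/144/7 = -4*7/144 = -7/36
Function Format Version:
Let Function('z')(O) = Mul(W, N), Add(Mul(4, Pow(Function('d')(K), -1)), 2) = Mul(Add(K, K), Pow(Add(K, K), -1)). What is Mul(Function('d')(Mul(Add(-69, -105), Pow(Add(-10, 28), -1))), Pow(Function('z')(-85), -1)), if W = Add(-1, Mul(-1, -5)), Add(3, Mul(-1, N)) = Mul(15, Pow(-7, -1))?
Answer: Rational(-7, 36) ≈ -0.19444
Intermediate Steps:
Function('d')(K) = -4 (Function('d')(K) = Mul(4, Pow(Add(-2, Mul(Add(K, K), Pow(Add(K, K), -1))), -1)) = Mul(4, Pow(Add(-2, Mul(Mul(2, K), Pow(Mul(2, K), -1))), -1)) = Mul(4, Pow(Add(-2, Mul(Mul(2, K), Mul(Rational(1, 2), Pow(K, -1)))), -1)) = Mul(4, Pow(Add(-2, 1), -1)) = Mul(4, Pow(-1, -1)) = Mul(4, -1) = -4)
N = Rational(36, 7) (N = Add(3, Mul(-1, Mul(15, Pow(-7, -1)))) = Add(3, Mul(-1, Mul(15, Rational(-1, 7)))) = Add(3, Mul(-1, Rational(-15, 7))) = Add(3, Rational(15, 7)) = Rational(36, 7) ≈ 5.1429)
W = 4 (W = Add(-1, 5) = 4)
Function('z')(O) = Rational(144, 7) (Function('z')(O) = Mul(4, Rational(36, 7)) = Rational(144, 7))
Mul(Function('d')(Mul(Add(-69, -105), Pow(Add(-10, 28), -1))), Pow(Function('z')(-85), -1)) = Mul(-4, Pow(Rational(144, 7), -1)) = Mul(-4, Rational(7, 144)) = Rational(-7, 36)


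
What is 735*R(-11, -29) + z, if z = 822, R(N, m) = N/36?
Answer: 7169/12 ≈ 597.42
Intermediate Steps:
R(N, m) = N/36 (R(N, m) = N*(1/36) = N/36)
735*R(-11, -29) + z = 735*((1/36)*(-11)) + 822 = 735*(-11/36) + 822 = -2695/12 + 822 = 7169/12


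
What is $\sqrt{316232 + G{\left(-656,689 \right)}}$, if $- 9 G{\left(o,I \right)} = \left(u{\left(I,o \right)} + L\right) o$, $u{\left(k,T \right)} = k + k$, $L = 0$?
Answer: $\frac{2 \sqrt{937514}}{3} \approx 645.5$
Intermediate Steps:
$u{\left(k,T \right)} = 2 k$
$G{\left(o,I \right)} = - \frac{2 I o}{9}$ ($G{\left(o,I \right)} = - \frac{\left(2 I + 0\right) o}{9} = - \frac{2 I o}{9}$)
$\sqrt{316232 + G{\left(-656,689 \right)}} = \sqrt{316232 - \frac{1378}{9} \left(-656\right)} = \sqrt{316232 + \frac{903968}{9}} = \sqrt{\frac{3750056}{9}} = \frac{2 \sqrt{937514}}{3}$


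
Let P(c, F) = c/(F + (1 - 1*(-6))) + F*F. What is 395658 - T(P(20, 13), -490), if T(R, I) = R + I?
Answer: 395978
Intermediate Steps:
P(c, F) = F² + c/(7 + F) (P(c, F) = c/(F + (1 + 6)) + F² = c/(F + 7) + F² = c/(7 + F) + F² = F² + c/(7 + F))
T(R, I) = I + R
395658 - T(P(20, 13), -490) = 395658 - (-490 + (20 + 13³ + 7*13²)/(7 + 13)) = 395658 - (-490 + (20 + 2197 + 7*169)/20) = 395658 - (-490 + (20 + 2197 + 1183)/20) = 395658 - (-490 + (1/20)*3400) = 395658 - (-490 + 170) = 395658 - 1*(-320) = 395658 + 320 = 395978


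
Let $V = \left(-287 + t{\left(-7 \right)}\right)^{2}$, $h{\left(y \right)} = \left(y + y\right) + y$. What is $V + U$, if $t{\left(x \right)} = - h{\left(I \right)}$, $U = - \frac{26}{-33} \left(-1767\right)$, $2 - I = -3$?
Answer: $\frac{987930}{11} \approx 89812.0$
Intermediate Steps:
$I = 5$ ($I = 2 - -3 = 2 + 3 = 5$)
$U = - \frac{15314}{11}$ ($U = \left(-26\right) \left(- \frac{1}{33}\right) \left(-1767\right) = \frac{26}{33} \left(-1767\right) = - \frac{15314}{11} \approx -1392.2$)
$h{\left(y \right)} = 3 y$ ($h{\left(y \right)} = 2 y + y = 3 y$)
$t{\left(x \right)} = -15$ ($t{\left(x \right)} = - 3 \cdot 5 = \left(-1\right) 15 = -15$)
$V = 91204$ ($V = \left(-287 - 15\right)^{2} = \left(-302\right)^{2} = 91204$)
$V + U = 91204 - \frac{15314}{11} = \frac{987930}{11}$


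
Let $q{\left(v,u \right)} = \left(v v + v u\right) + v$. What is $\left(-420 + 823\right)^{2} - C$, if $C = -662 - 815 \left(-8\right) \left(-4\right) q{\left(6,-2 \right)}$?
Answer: $945471$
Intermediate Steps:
$q{\left(v,u \right)} = v + v^{2} + u v$ ($q{\left(v,u \right)} = \left(v^{2} + u v\right) + v = v + v^{2} + u v$)
$C = -783062$ ($C = -662 - 815 \left(-8\right) \left(-4\right) 6 \left(1 - 2 + 6\right) = -662 - 815 \cdot 32 \cdot 6 \cdot 5 = -662 - 815 \cdot 32 \cdot 30 = -662 - 782400 = -783062$)
$\left(-420 + 823\right)^{2} - C = \left(-420 + 823\right)^{2} - -783062 = 403^{2} + 783062 = 162409 + 783062 = 945471$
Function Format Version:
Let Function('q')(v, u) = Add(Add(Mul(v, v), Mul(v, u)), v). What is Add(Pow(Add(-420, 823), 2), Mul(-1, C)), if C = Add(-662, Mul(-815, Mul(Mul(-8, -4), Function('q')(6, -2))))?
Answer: 945471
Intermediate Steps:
Function('q')(v, u) = Add(v, Pow(v, 2), Mul(u, v)) (Function('q')(v, u) = Add(Add(Pow(v, 2), Mul(u, v)), v) = Add(v, Pow(v, 2), Mul(u, v)))
C = -783062 (C = Add(-662, Mul(-815, Mul(Mul(-8, -4), Mul(6, Add(1, -2, 6))))) = Add(-662, Mul(-815, Mul(32, Mul(6, 5)))) = Add(-662, Mul(-815, Mul(32, 30))) = Add(-662, Mul(-815, 960)) = Add(-662, -782400) = -783062)
Add(Pow(Add(-420, 823), 2), Mul(-1, C)) = Add(Pow(Add(-420, 823), 2), Mul(-1, -783062)) = Add(Pow(403, 2), 783062) = Add(162409, 783062) = 945471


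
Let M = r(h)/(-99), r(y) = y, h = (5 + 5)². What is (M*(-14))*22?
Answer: 2800/9 ≈ 311.11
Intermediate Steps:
h = 100 (h = 10² = 100)
M = -100/99 (M = 100/(-99) = 100*(-1/99) = -100/99 ≈ -1.0101)
(M*(-14))*22 = -100/99*(-14)*22 = (1400/99)*22 = 2800/9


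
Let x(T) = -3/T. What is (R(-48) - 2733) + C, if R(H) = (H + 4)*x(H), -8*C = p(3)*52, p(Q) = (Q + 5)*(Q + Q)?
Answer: -12191/4 ≈ -3047.8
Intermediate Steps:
p(Q) = 2*Q*(5 + Q) (p(Q) = (5 + Q)*(2*Q) = 2*Q*(5 + Q))
C = -312 (C = -2*3*(5 + 3)*52/8 = -2*3*8*52/8 = -6*52 = -⅛*2496 = -312)
R(H) = -3*(4 + H)/H (R(H) = (H + 4)*(-3/H) = (4 + H)*(-3/H) = -3*(4 + H)/H)
(R(-48) - 2733) + C = ((-3 - 12/(-48)) - 2733) - 312 = ((-3 - 12*(-1/48)) - 2733) - 312 = ((-3 + ¼) - 2733) - 312 = (-11/4 - 2733) - 312 = -10943/4 - 312 = -12191/4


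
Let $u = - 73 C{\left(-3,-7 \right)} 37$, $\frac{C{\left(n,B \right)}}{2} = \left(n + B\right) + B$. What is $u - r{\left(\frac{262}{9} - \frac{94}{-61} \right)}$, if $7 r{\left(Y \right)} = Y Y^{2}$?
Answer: $\frac{14514925301330}{165469149} \approx 87720.0$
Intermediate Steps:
$C{\left(n,B \right)} = 2 n + 4 B$ ($C{\left(n,B \right)} = 2 \left(\left(n + B\right) + B\right) = 2 \left(\left(B + n\right) + B\right) = 2 \left(n + 2 B\right) = 2 n + 4 B$)
$r{\left(Y \right)} = \frac{Y^{3}}{7}$ ($r{\left(Y \right)} = \frac{Y Y^{2}}{7} = \frac{Y^{3}}{7}$)
$u = 91834$ ($u = - 73 \left(2 \left(-3\right) + 4 \left(-7\right)\right) 37 = - 73 \left(-6 - 28\right) 37 = \left(-73\right) \left(-34\right) 37 = 2482 \cdot 37 = 91834$)
$u - r{\left(\frac{262}{9} - \frac{94}{-61} \right)} = 91834 - \frac{\left(\frac{262}{9} - \frac{94}{-61}\right)^{3}}{7} = 91834 - \frac{\left(262 \cdot \frac{1}{9} - - \frac{94}{61}\right)^{3}}{7} = 91834 - \frac{\left(\frac{262}{9} + \frac{94}{61}\right)^{3}}{7} = 91834 - \frac{\left(\frac{16828}{549}\right)^{3}}{7} = 91834 - \frac{1}{7} \cdot \frac{4765379695552}{165469149} = 91834 - \frac{680768527936}{165469149} = \frac{14514925301330}{165469149}$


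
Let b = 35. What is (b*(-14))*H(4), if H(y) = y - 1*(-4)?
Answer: -3920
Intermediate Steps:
H(y) = 4 + y (H(y) = y + 4 = 4 + y)
(b*(-14))*H(4) = (35*(-14))*(4 + 4) = -490*8 = -3920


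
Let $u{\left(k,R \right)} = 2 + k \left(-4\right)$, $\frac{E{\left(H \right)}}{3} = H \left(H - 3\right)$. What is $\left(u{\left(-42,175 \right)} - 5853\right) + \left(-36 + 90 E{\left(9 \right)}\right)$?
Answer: $8861$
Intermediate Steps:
$E{\left(H \right)} = 3 H \left(-3 + H\right)$ ($E{\left(H \right)} = 3 H \left(H - 3\right) = 3 H \left(-3 + H\right)$)
$u{\left(k,R \right)} = 2 - 4 k$
$\left(u{\left(-42,175 \right)} - 5853\right) + \left(-36 + 90 E{\left(9 \right)}\right) = \left(\left(2 - -168\right) - 5853\right) - \left(36 - 90 \cdot 3 \cdot 9 \left(-3 + 9\right)\right) = \left(\left(2 + 168\right) - 5853\right) - \left(36 - 90 \cdot 3 \cdot 9 \cdot 6\right) = \left(170 - 5853\right) + \left(-36 + 90 \cdot 162\right) = -5683 + \left(-36 + 14580\right) = -5683 + 14544 = 8861$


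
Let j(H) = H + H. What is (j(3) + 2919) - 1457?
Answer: 1468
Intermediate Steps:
j(H) = 2*H
(j(3) + 2919) - 1457 = (2*3 + 2919) - 1457 = (6 + 2919) - 1457 = 2925 - 1457 = 1468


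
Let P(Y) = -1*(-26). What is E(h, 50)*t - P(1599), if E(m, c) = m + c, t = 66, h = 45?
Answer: 6244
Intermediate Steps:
P(Y) = 26
E(m, c) = c + m
E(h, 50)*t - P(1599) = (50 + 45)*66 - 1*26 = 95*66 - 26 = 6270 - 26 = 6244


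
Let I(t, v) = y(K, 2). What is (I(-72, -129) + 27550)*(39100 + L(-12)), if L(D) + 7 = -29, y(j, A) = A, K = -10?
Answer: 1076291328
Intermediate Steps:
L(D) = -36 (L(D) = -7 - 29 = -36)
I(t, v) = 2
(I(-72, -129) + 27550)*(39100 + L(-12)) = (2 + 27550)*(39100 - 36) = 27552*39064 = 1076291328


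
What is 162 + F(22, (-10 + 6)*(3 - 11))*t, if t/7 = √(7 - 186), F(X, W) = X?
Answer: 162 + 154*I*√179 ≈ 162.0 + 2060.4*I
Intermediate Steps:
t = 7*I*√179 (t = 7*√(7 - 186) = 7*√(-179) = 7*(I*√179) = 7*I*√179 ≈ 93.654*I)
162 + F(22, (-10 + 6)*(3 - 11))*t = 162 + 22*(7*I*√179) = 162 + 154*I*√179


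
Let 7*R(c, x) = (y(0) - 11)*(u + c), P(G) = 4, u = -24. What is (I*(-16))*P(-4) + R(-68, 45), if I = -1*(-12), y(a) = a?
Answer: -4364/7 ≈ -623.43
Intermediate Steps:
I = 12
R(c, x) = 264/7 - 11*c/7 (R(c, x) = ((0 - 11)*(-24 + c))/7 = (-11*(-24 + c))/7 = (264 - 11*c)/7 = 264/7 - 11*c/7)
(I*(-16))*P(-4) + R(-68, 45) = (12*(-16))*4 + (264/7 - 11/7*(-68)) = -192*4 + (264/7 + 748/7) = -768 + 1012/7 = -4364/7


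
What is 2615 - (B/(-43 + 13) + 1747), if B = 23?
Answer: 26063/30 ≈ 868.77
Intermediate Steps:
2615 - (B/(-43 + 13) + 1747) = 2615 - (23/(-43 + 13) + 1747) = 2615 - (23/(-30) + 1747) = 2615 - (23*(-1/30) + 1747) = 2615 - (-23/30 + 1747) = 2615 - 1*52387/30 = 2615 - 52387/30 = 26063/30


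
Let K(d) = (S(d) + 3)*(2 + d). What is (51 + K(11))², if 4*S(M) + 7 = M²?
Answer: 848241/4 ≈ 2.1206e+5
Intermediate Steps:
S(M) = -7/4 + M²/4
K(d) = (2 + d)*(5/4 + d²/4) (K(d) = ((-7/4 + d²/4) + 3)*(2 + d) = (5/4 + d²/4)*(2 + d) = (2 + d)*(5/4 + d²/4))
(51 + K(11))² = (51 + (5/2 + (½)*11² + (¼)*11³ + (5/4)*11))² = (51 + (5/2 + (½)*121 + (¼)*1331 + 55/4))² = (51 + (5/2 + 121/2 + 1331/4 + 55/4))² = (51 + 819/2)² = (921/2)² = 848241/4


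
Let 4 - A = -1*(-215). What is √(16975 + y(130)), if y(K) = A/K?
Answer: 3*√31872230/130 ≈ 130.28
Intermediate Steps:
A = -211 (A = 4 - (-1)*(-215) = 4 - 1*215 = 4 - 215 = -211)
y(K) = -211/K
√(16975 + y(130)) = √(16975 - 211/130) = √(2206539/130) = 3*√31872230/130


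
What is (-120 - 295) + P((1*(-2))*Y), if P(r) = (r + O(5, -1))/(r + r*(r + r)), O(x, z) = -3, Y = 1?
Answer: -2495/6 ≈ -415.83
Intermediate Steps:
P(r) = (-3 + r)/(r + 2*r²) (P(r) = (r - 3)/(r + r*(r + r)) = (-3 + r)/(r + r*(2*r)) = (-3 + r)/(r + 2*r²))
(-120 - 295) + P((1*(-2))*Y) = (-120 - 295) + (-3 + (1*(-2))*1)/((((1*(-2))*1))*(1 + 2*((1*(-2))*1))) = -415 + (-3 - 2*1)/(((-2*1))*(1 + 2*(-2*1))) = -415 + (-3 - 2)/((-2)*(1 + 2*(-2))) = -415 - ½*(-5)/(1 - 4) = -415 - ½*(-5)/(-3) = -415 - ½*(-⅓)*(-5) = -415 - ⅚ = -2495/6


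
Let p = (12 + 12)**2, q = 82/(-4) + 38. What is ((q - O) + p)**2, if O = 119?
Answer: 900601/4 ≈ 2.2515e+5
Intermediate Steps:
q = 35/2 (q = 82*(-1/4) + 38 = -41/2 + 38 = 35/2 ≈ 17.500)
p = 576 (p = 24**2 = 576)
((q - O) + p)**2 = ((35/2 - 1*119) + 576)**2 = ((35/2 - 119) + 576)**2 = (-203/2 + 576)**2 = (949/2)**2 = 900601/4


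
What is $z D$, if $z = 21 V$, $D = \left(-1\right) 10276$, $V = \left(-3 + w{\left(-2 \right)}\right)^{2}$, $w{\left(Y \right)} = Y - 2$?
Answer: $-10574004$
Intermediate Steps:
$w{\left(Y \right)} = -2 + Y$
$V = 49$ ($V = \left(-3 - 4\right)^{2} = \left(-7\right)^{2} = 49$)
$D = -10276$
$z = 1029$ ($z = 21 \cdot 49 = 1029$)
$z D = 1029 \left(-10276\right) = -10574004$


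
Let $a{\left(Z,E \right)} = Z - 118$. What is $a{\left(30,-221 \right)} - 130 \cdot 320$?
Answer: $-41688$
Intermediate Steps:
$a{\left(Z,E \right)} = -118 + Z$
$a{\left(30,-221 \right)} - 130 \cdot 320 = \left(-118 + 30\right) - 130 \cdot 320 = -88 - 41600 = -41688$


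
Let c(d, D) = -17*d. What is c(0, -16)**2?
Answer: 0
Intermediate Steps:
c(0, -16)**2 = (-17*0)**2 = 0**2 = 0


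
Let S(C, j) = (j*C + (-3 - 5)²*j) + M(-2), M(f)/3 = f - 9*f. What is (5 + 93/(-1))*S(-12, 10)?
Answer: -49984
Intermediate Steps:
M(f) = -24*f (M(f) = 3*(f - 9*f) = 3*(-8*f) = -24*f)
S(C, j) = 48 + 64*j + C*j (S(C, j) = (j*C + (-3 - 5)²*j) - 24*(-2) = (C*j + (-8)²*j) + 48 = (C*j + 64*j) + 48 = (64*j + C*j) + 48 = 48 + 64*j + C*j)
(5 + 93/(-1))*S(-12, 10) = (5 + 93/(-1))*(48 + 64*10 - 12*10) = (5 + 93*(-1))*(48 + 640 - 120) = (5 - 93)*568 = -88*568 = -49984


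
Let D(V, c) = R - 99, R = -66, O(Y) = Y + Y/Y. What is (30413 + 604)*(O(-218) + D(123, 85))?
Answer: -11848494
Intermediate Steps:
O(Y) = 1 + Y (O(Y) = Y + 1 = 1 + Y)
D(V, c) = -165 (D(V, c) = -66 - 99 = -165)
(30413 + 604)*(O(-218) + D(123, 85)) = (30413 + 604)*((1 - 218) - 165) = 31017*(-217 - 165) = 31017*(-382) = -11848494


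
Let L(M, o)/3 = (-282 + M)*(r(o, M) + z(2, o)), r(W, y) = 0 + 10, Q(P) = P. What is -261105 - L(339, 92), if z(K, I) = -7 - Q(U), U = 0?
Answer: -261618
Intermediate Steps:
r(W, y) = 10
z(K, I) = -7 (z(K, I) = -7 - 1*0 = -7 + 0 = -7)
L(M, o) = -2538 + 9*M (L(M, o) = 3*((-282 + M)*(10 - 7)) = 3*((-282 + M)*3) = 3*(-846 + 3*M) = -2538 + 9*M)
-261105 - L(339, 92) = -261105 - (-2538 + 9*339) = -261105 - (-2538 + 3051) = -261105 - 1*513 = -261105 - 513 = -261618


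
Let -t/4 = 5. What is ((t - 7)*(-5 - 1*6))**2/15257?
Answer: 8019/1387 ≈ 5.7815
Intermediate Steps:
t = -20 (t = -4*5 = -20)
((t - 7)*(-5 - 1*6))**2/15257 = ((-20 - 7)*(-5 - 1*6))**2/15257 = (-27*(-5 - 6))**2*(1/15257) = (-27*(-11))**2*(1/15257) = 297**2*(1/15257) = 88209*(1/15257) = 8019/1387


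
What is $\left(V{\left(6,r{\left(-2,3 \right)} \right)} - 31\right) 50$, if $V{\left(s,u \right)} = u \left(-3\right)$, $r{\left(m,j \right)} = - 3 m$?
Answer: $-2450$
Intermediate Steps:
$V{\left(s,u \right)} = - 3 u$
$\left(V{\left(6,r{\left(-2,3 \right)} \right)} - 31\right) 50 = \left(- 3 \left(\left(-3\right) \left(-2\right)\right) - 31\right) 50 = \left(\left(-3\right) 6 - 31\right) 50 = \left(-18 - 31\right) 50 = \left(-49\right) 50 = -2450$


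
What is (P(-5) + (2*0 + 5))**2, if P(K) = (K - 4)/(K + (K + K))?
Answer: 784/25 ≈ 31.360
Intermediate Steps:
P(K) = (-4 + K)/(3*K) (P(K) = (-4 + K)/(K + 2*K) = (-4 + K)/((3*K)) = (-4 + K)*(1/(3*K)) = (-4 + K)/(3*K))
(P(-5) + (2*0 + 5))**2 = ((1/3)*(-4 - 5)/(-5) + (2*0 + 5))**2 = ((1/3)*(-1/5)*(-9) + (0 + 5))**2 = (3/5 + 5)**2 = (28/5)**2 = 784/25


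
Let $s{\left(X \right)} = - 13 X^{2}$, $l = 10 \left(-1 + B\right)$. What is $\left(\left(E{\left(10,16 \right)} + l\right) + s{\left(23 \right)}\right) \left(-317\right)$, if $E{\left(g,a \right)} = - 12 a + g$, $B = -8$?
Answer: $2266233$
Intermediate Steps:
$E{\left(g,a \right)} = g - 12 a$
$l = -90$ ($l = 10 \left(-1 - 8\right) = 10 \left(-9\right) = -90$)
$\left(\left(E{\left(10,16 \right)} + l\right) + s{\left(23 \right)}\right) \left(-317\right) = \left(\left(\left(10 - 192\right) - 90\right) - 13 \cdot 23^{2}\right) \left(-317\right) = \left(\left(\left(10 - 192\right) - 90\right) - 6877\right) \left(-317\right) = \left(\left(-182 - 90\right) - 6877\right) \left(-317\right) = \left(-272 - 6877\right) \left(-317\right) = \left(-7149\right) \left(-317\right) = 2266233$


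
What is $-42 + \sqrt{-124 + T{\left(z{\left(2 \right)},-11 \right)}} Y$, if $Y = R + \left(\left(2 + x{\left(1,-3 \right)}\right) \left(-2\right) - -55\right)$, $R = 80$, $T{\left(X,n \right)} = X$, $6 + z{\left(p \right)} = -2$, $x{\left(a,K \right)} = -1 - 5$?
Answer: $-42 + 286 i \sqrt{33} \approx -42.0 + 1642.9 i$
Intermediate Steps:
$x{\left(a,K \right)} = -6$
$z{\left(p \right)} = -8$ ($z{\left(p \right)} = -6 - 2 = -8$)
$Y = 143$ ($Y = 80 + \left(\left(2 - 6\right) \left(-2\right) - -55\right) = 80 + \left(\left(-4\right) \left(-2\right) + 55\right) = 80 + \left(8 + 55\right) = 80 + 63 = 143$)
$-42 + \sqrt{-124 + T{\left(z{\left(2 \right)},-11 \right)}} Y = -42 + \sqrt{-124 - 8} \cdot 143 = -42 + \sqrt{-132} \cdot 143 = -42 + 2 i \sqrt{33} \cdot 143 = -42 + 286 i \sqrt{33}$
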